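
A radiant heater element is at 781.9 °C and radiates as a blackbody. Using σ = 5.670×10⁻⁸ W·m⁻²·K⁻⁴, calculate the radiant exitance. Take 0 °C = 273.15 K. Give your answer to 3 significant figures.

T = 781.9 °C + 273.15 = 1055.05 K.
Stefan–Boltzmann: I = σT⁴ = 5.670×10⁻⁸ × (1055.05)⁴ = 7.03×10⁴ W/m².

I ≈ 7.03×10⁴ W/m²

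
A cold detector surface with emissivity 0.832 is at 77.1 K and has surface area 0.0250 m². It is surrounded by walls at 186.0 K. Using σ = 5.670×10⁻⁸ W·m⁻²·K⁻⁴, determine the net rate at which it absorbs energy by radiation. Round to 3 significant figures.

Net gain ≈ 1.37 W

Area A = 0.0250 m².
Net radiated power P_net = εσA(T⁴ − T₀⁴) = 0.832×5.670×10⁻⁸×0.0250×(77.1⁴ − 186.0⁴).
T⁴ − T₀⁴ = 3.53360×10⁷ − 1.19688×10⁹ = -1.16154×10⁹ K⁴, so P_net = -1.37 W — negative, meaning a net gain of 1.37 W.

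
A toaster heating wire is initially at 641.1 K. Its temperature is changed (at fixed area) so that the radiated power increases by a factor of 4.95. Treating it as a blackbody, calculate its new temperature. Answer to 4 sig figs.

P ∝ T⁴, so T₂/T₁ = (P₂/P₁)^(1/4) = (4.95)^(1/4) = 1.49160.
T₂ = 641.1 × 1.49160 = 956.3 K.

T₂ ≈ 956.3 K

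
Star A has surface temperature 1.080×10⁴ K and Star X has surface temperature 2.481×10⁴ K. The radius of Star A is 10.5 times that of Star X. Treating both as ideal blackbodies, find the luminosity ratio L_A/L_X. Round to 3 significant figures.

L_A/L_X ≈ 3.96

L ∝ R²T⁴, so L_A/L_X = (R_A/R_X)²(T_A/T_X)⁴ = (10.5)² × (1.080×10⁴/2.481×10⁴)⁴ = 110.25 × 0.0359077 = 3.96.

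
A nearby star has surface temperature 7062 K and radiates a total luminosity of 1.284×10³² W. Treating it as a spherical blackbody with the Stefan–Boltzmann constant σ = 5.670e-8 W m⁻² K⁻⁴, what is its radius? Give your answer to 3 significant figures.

R ≈ 2.69×10¹¹ m

L = 4πR²σT⁴ ⇒ R = √(L/(4πσT⁴)).
σT⁴ = 1.41024×10⁸ W/m², so R = √(1.284×10³²/(4π×1.41024×10⁸)) = 2.69×10¹¹ m.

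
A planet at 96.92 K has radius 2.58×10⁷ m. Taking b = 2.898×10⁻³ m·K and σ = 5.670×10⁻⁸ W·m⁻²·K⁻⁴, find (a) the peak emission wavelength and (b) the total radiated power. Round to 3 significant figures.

(a) λ_max = b/T = 2.898×10⁻³/96.92 = 2.990×10⁻⁵ m = 29.9 μm.
Surface area A = 4πR² = 4π(2.58×10⁷ m)² = 8.36468×10¹⁵ m².
(b) P = σAT⁴ = 5.670×10⁻⁸×8.36468×10¹⁵×(96.92)⁴ = 4.18×10¹⁶ W.

λ_max ≈ 29.9 μm; P ≈ 4.18×10¹⁶ W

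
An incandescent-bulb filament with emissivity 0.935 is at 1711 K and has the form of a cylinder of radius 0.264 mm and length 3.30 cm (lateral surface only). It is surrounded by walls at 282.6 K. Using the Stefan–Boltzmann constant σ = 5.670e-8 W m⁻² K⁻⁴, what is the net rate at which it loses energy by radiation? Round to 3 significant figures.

Net loss ≈ 24.9 W

Lateral area A = 2πrL = 2π×2.64×10⁻⁴×0.0330 = 5.47391×10⁻⁵ m².
Net radiated power P_net = εσA(T⁴ − T₀⁴) = 0.935×5.670×10⁻⁸×5.47391×10⁻⁵×(1711⁴ − 282.6⁴).
T⁴ − T₀⁴ = 8.57038×10¹² − 6.37806×10⁹ = 8.56400×10¹² K⁴, so P_net = 24.9 W.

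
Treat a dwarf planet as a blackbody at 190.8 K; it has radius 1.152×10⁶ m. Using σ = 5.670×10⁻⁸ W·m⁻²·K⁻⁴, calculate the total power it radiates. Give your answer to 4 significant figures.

P ≈ 1.253×10¹⁵ W

Surface area A = 4πR² = 4π(1.152×10⁶ m)² = 1.66769×10¹³ m².
P = σAT⁴ = 5.670×10⁻⁸ × 1.66769×10¹³ × (190.8)⁴ = 1.253×10¹⁵ W.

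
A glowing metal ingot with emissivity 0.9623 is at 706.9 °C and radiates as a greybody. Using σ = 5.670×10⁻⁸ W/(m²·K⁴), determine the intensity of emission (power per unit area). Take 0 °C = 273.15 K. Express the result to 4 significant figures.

T = 706.9 °C + 273.15 = 980.05 K.
Stefan–Boltzmann: I = εσT⁴ = 0.9623 × 5.670×10⁻⁸ × (980.05)⁴ = 5.034×10⁴ W/m².

I ≈ 5.034×10⁴ W/m²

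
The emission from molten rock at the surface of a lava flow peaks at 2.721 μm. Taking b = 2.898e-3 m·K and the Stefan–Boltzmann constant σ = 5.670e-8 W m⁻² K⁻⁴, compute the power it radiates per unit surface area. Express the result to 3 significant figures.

I ≈ 7.30×10⁴ W/m²

Wien's law: T = b/λ_max = 2.898×10⁻³/2.721×10⁻⁶ = 1065.05 K.
Then I = σT⁴ = 5.670×10⁻⁸×(1065.05)⁴ = 7.30×10⁴ W/m².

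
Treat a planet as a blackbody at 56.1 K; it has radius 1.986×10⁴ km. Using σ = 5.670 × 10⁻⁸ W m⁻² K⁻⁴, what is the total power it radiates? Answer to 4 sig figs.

Surface area A = 4πR² = 4π(1.986×10⁷ m)² = 4.95642×10¹⁵ m².
P = σAT⁴ = 5.670×10⁻⁸ × 4.95642×10¹⁵ × (56.1)⁴ = 2.784×10¹⁵ W.

P ≈ 2.784×10¹⁵ W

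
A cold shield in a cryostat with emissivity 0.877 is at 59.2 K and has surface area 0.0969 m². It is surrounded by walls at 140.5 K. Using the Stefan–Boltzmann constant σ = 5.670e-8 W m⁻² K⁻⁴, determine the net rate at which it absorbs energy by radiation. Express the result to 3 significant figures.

Net gain ≈ 1.82 W

Area A = 0.0969 m².
Net radiated power P_net = εσA(T⁴ − T₀⁴) = 0.877×5.670×10⁻⁸×0.0969×(59.2⁴ − 140.5⁴).
T⁴ − T₀⁴ = 1.22825×10⁷ − 3.89677×10⁸ = -3.77394×10⁸ K⁴, so P_net = -1.82 W — negative, meaning a net gain of 1.82 W.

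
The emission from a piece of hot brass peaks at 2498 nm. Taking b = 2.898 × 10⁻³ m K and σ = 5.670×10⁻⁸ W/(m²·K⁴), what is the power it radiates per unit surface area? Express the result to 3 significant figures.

Wien's law: T = b/λ_max = 2.898×10⁻³/2.498×10⁻⁶ = 1160.13 K.
Then I = σT⁴ = 5.670×10⁻⁸×(1160.13)⁴ = 1.03×10⁵ W/m².

I ≈ 1.03×10⁵ W/m²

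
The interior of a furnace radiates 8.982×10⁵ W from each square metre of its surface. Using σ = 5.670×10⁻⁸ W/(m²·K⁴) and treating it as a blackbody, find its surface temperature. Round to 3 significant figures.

T ≈ 2.00×10³ K

I = σT⁴, so T = (I/σ)^(1/4) = (8.982×10⁵/(5.670×10⁻⁸))^(1/4) = 2.00×10³ K.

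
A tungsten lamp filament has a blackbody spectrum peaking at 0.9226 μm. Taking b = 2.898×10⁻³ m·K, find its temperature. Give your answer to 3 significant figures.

T ≈ 3.14×10³ K

Wien's law gives T = b/λ_max = (2.898×10⁻³ m·K)/(9.226×10⁻⁷ m) = 3.14×10³ K.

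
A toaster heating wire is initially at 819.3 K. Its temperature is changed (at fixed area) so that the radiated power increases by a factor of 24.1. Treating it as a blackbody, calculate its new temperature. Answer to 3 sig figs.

T₂ ≈ 1.82×10³ K

P ∝ T⁴, so T₂/T₁ = (P₂/P₁)^(1/4) = (24.1)^(1/4) = 2.21567.
T₂ = 819.3 × 2.21567 = 1.82×10³ K.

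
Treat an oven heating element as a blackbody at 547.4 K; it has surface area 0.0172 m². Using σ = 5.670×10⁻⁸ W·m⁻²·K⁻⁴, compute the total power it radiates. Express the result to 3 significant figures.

Area A = 0.0172 m².
P = σAT⁴ = 5.670×10⁻⁸ × 0.0172 × (547.4)⁴ = 87.6 W.

P ≈ 87.6 W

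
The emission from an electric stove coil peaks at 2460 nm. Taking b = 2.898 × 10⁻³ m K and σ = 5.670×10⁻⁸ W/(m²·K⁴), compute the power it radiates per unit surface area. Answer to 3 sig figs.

Wien's law: T = b/λ_max = 2.898×10⁻³/2.460×10⁻⁶ = 1178.05 K.
Then I = σT⁴ = 5.670×10⁻⁸×(1178.05)⁴ = 1.09×10⁵ W/m².

I ≈ 1.09×10⁵ W/m²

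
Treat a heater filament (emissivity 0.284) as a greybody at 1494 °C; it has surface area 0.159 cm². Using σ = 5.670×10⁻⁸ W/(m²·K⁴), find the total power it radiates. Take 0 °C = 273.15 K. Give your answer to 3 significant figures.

P ≈ 2.50 W

T = 1494 °C + 273.15 = 1767.15 K.
Area A = 0.159 cm² = 1.59×10⁻⁵ m².
P = εσAT⁴ = 0.284 × 5.670×10⁻⁸ × 1.59×10⁻⁵ × (1767.15)⁴ = 2.50 W.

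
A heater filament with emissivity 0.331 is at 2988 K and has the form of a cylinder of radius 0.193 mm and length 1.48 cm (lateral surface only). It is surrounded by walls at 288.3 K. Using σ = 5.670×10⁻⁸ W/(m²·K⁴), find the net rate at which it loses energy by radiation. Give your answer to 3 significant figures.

Net loss ≈ 26.8 W

Lateral area A = 2πrL = 2π×1.93×10⁻⁴×0.0148 = 1.79473×10⁻⁵ m².
Net radiated power P_net = εσA(T⁴ − T₀⁴) = 0.331×5.670×10⁻⁸×1.79473×10⁻⁵×(2988⁴ − 288.3⁴).
T⁴ − T₀⁴ = 7.97118×10¹³ − 6.90842×10⁹ = 7.97049×10¹³ K⁴, so P_net = 26.8 W.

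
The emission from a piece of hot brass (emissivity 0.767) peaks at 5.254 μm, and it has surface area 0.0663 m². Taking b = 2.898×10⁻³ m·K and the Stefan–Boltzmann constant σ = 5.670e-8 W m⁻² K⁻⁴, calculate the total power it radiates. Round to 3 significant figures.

Wien's law: T = b/λ_max = 2.898×10⁻³/5.254×10⁻⁶ = 551.580 K.
Area A = 0.0663 m².
Then P = εσAT⁴ = 0.767×5.670×10⁻⁸×0.0663×(551.580)⁴ = 267 W.

P ≈ 267 W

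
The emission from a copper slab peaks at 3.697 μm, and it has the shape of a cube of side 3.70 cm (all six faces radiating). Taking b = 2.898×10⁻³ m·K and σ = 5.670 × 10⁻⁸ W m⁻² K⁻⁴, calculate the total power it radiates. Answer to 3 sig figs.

P ≈ 176 W

Wien's law: T = b/λ_max = 2.898×10⁻³/3.697×10⁻⁶ = 783.879 K.
Area A = 6s² = 6×(0.0370 m)² = 8.214×10⁻³ m².
Then P = σAT⁴ = 5.670×10⁻⁸×8.214×10⁻³×(783.879)⁴ = 176 W.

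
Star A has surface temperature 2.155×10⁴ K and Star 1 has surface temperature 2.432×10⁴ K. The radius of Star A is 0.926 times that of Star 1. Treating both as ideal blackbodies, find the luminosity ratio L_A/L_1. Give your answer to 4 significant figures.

L ∝ R²T⁴, so L_A/L_1 = (R_A/R_1)²(T_A/T_1)⁴ = (0.926)² × (2.155×10⁴/2.432×10⁴)⁴ = 0.857476 × 0.616502 = 0.5286.

L_A/L_1 ≈ 0.5286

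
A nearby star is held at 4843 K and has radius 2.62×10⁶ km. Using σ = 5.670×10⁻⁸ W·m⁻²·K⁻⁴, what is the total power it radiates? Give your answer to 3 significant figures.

P ≈ 2.69×10²⁷ W

Surface area A = 4πR² = 4π(2.62×10⁹ m)² = 8.62606×10¹⁹ m².
P = σAT⁴ = 5.670×10⁻⁸ × 8.62606×10¹⁹ × (4843)⁴ = 2.69×10²⁷ W.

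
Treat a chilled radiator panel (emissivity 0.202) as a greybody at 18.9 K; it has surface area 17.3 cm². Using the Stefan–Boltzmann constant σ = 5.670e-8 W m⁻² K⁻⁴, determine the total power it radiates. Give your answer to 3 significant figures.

P ≈ 2.53×10⁻⁶ W

Area A = 17.3 cm² = 1.73×10⁻³ m².
P = εσAT⁴ = 0.202 × 5.670×10⁻⁸ × 1.73×10⁻³ × (18.9)⁴ = 2.53×10⁻⁶ W.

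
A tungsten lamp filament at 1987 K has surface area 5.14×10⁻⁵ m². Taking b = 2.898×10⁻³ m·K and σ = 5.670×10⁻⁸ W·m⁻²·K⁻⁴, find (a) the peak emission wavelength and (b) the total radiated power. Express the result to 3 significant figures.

λ_max ≈ 1.46 μm; P ≈ 45.4 W

(a) λ_max = b/T = 2.898×10⁻³/1987 = 1.458×10⁻⁶ m = 1.46 μm.
Area A = 5.14×10⁻⁵ m².
(b) P = σAT⁴ = 5.670×10⁻⁸×5.14×10⁻⁵×(1987)⁴ = 45.4 W.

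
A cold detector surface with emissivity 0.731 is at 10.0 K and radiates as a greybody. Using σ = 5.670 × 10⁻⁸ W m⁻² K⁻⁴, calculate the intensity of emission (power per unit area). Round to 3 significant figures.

Stefan–Boltzmann: I = εσT⁴ = 0.731 × 5.670×10⁻⁸ × (10.0)⁴ = 4.14×10⁻⁴ W/m².

I ≈ 4.14×10⁻⁴ W/m²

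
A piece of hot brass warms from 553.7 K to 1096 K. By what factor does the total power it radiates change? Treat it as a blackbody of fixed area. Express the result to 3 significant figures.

P ∝ T⁴, so P₂/P₁ = (T₂/T₁)⁴ = (1096/553.7)⁴ = (1.97941)⁴ = 15.4.

P₂/P₁ ≈ 15.4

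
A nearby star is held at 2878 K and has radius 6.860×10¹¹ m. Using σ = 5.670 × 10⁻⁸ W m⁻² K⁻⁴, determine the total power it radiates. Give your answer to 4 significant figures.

Surface area A = 4πR² = 4π(6.860×10¹¹ m)² = 5.91368×10²⁴ m².
P = σAT⁴ = 5.670×10⁻⁸ × 5.91368×10²⁴ × (2878)⁴ = 2.300×10³¹ W.

P ≈ 2.300×10³¹ W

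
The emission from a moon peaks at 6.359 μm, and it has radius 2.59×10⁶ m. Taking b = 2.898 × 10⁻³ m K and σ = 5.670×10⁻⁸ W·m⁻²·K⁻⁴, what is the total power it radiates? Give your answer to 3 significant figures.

P ≈ 2.06×10¹⁷ W

Wien's law: T = b/λ_max = 2.898×10⁻³/6.359×10⁻⁶ = 455.732 K.
Surface area A = 4πR² = 4π(2.59×10⁶ m)² = 8.42965×10¹³ m².
Then P = σAT⁴ = 5.670×10⁻⁸×8.42965×10¹³×(455.732)⁴ = 2.06×10¹⁷ W.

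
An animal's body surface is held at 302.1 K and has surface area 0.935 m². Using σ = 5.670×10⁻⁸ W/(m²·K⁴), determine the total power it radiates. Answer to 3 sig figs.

Area A = 0.935 m².
P = σAT⁴ = 5.670×10⁻⁸ × 0.935 × (302.1)⁴ = 442 W.

P ≈ 442 W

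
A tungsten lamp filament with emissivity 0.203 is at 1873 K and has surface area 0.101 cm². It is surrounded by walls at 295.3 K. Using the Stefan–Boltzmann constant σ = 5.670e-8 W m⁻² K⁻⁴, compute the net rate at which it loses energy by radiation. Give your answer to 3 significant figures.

Net loss ≈ 1.43 W

Area A = 0.101 cm² = 1.01×10⁻⁵ m².
Net radiated power P_net = εσA(T⁴ − T₀⁴) = 0.203×5.670×10⁻⁸×1.01×10⁻⁵×(1873⁴ − 295.3⁴).
T⁴ − T₀⁴ = 1.23070×10¹³ − 7.60420×10⁹ = 1.22994×10¹³ K⁴, so P_net = 1.43 W.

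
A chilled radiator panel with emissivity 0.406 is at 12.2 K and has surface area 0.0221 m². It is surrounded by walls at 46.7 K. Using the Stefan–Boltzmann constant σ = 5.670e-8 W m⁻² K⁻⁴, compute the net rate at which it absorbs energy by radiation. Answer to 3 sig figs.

Area A = 0.0221 m².
Net radiated power P_net = εσA(T⁴ − T₀⁴) = 0.406×5.670×10⁻⁸×0.0221×(12.2⁴ − 46.7⁴).
T⁴ − T₀⁴ = 22153.3 − 4.75628×10⁶ = -4.73413×10⁶ K⁴, so P_net = -2.41×10⁻³ W — negative, meaning a net gain of 2.41×10⁻³ W.

Net gain ≈ 2.41×10⁻³ W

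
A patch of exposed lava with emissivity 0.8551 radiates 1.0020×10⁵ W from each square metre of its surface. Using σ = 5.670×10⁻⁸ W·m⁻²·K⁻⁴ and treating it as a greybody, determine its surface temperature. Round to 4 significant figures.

I = εσT⁴, so T = (I/εσ)^(1/4) = (1.0020×10⁵/(0.8551×5.670×10⁻⁸))^(1/4) = 1199 K.

T ≈ 1199 K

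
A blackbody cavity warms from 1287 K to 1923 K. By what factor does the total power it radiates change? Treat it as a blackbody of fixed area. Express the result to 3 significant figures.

P ∝ T⁴, so P₂/P₁ = (T₂/T₁)⁴ = (1923/1287)⁴ = (1.49417)⁴ = 4.98.

P₂/P₁ ≈ 4.98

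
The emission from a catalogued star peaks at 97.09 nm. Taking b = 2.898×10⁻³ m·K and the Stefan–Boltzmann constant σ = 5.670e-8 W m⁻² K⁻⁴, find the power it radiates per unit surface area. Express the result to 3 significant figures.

I ≈ 4.50×10¹⁰ W/m²

Wien's law: T = b/λ_max = 2.898×10⁻³/9.709×10⁻⁸ = 29848.6 K.
Then I = σT⁴ = 5.670×10⁻⁸×(29848.6)⁴ = 4.50×10¹⁰ W/m².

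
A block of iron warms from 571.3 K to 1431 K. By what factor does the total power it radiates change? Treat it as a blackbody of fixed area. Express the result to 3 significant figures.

P₂/P₁ ≈ 39.4

P ∝ T⁴, so P₂/P₁ = (T₂/T₁)⁴ = (1431/571.3)⁴ = (2.50481)⁴ = 39.4.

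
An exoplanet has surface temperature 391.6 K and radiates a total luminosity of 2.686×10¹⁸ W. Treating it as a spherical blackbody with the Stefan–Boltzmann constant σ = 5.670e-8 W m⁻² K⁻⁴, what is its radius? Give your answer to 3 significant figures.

L = 4πR²σT⁴ ⇒ R = √(L/(4πσT⁴)).
σT⁴ = 1333.38 W/m², so R = √(2.686×10¹⁸/(4π×1333.38)) = 1.27×10⁷ m.

R ≈ 1.27×10⁷ m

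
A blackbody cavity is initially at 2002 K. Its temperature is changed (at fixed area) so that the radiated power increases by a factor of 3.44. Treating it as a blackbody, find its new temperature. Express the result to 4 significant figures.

T₂ ≈ 2726 K

P ∝ T⁴, so T₂/T₁ = (P₂/P₁)^(1/4) = (3.44)^(1/4) = 1.36188.
T₂ = 2002 × 1.36188 = 2726 K.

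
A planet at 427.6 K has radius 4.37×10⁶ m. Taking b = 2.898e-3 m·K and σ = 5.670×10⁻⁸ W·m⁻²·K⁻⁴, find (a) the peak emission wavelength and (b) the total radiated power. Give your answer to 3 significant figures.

λ_max ≈ 6.78 μm; P ≈ 4.55×10¹⁷ W

(a) λ_max = b/T = 2.898×10⁻³/427.6 = 6.777×10⁻⁶ m = 6.78 μm.
Surface area A = 4πR² = 4π(4.37×10⁶ m)² = 2.39979×10¹⁴ m².
(b) P = σAT⁴ = 5.670×10⁻⁸×2.39979×10¹⁴×(427.6)⁴ = 4.55×10¹⁷ W.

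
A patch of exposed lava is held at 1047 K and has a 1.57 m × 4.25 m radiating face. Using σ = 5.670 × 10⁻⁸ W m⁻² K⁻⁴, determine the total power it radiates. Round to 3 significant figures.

Area A = 1.57 × 4.25 = 6.6725 m².
P = σAT⁴ = 5.670×10⁻⁸ × 6.6725 × (1047)⁴ = 4.55×10⁵ W.

P ≈ 4.55×10⁵ W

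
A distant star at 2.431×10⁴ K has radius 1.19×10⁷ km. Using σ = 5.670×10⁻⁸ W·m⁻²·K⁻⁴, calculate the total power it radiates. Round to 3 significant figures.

Surface area A = 4πR² = 4π(1.19×10¹⁰ m)² = 1.77952×10²¹ m².
P = σAT⁴ = 5.670×10⁻⁸ × 1.77952×10²¹ × (2.431×10⁴)⁴ = 3.52×10³¹ W.

P ≈ 3.52×10³¹ W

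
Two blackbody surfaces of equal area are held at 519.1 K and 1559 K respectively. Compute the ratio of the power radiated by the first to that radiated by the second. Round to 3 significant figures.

P₁/P₂ ≈ 0.0123

With equal areas, P₁/P₂ = (T₁/T₂)⁴ = (519.1/1559)⁴ = 0.0123.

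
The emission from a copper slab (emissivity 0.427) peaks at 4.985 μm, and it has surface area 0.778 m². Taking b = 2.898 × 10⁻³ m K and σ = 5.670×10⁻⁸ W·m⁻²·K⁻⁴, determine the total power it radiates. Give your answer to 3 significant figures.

Wien's law: T = b/λ_max = 2.898×10⁻³/4.985×10⁻⁶ = 581.344 K.
Area A = 0.778 m².
Then P = εσAT⁴ = 0.427×5.670×10⁻⁸×0.778×(581.344)⁴ = 2.15×10³ W.

P ≈ 2.15×10³ W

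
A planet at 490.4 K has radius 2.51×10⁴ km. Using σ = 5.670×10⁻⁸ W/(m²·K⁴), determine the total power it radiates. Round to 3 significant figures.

Surface area A = 4πR² = 4π(2.51×10⁷ m)² = 7.91694×10¹⁵ m².
P = σAT⁴ = 5.670×10⁻⁸ × 7.91694×10¹⁵ × (490.4)⁴ = 2.60×10¹⁹ W.

P ≈ 2.60×10¹⁹ W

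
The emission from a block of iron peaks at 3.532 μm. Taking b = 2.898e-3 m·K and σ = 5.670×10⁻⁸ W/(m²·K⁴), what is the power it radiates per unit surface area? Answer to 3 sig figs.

I ≈ 2.57×10⁴ W/m²

Wien's law: T = b/λ_max = 2.898×10⁻³/3.532×10⁻⁶ = 820.498 K.
Then I = σT⁴ = 5.670×10⁻⁸×(820.498)⁴ = 2.57×10⁴ W/m².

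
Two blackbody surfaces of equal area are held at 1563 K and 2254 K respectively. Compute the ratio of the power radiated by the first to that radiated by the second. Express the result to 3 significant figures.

With equal areas, P₁/P₂ = (T₁/T₂)⁴ = (1563/2254)⁴ = 0.231.

P₁/P₂ ≈ 0.231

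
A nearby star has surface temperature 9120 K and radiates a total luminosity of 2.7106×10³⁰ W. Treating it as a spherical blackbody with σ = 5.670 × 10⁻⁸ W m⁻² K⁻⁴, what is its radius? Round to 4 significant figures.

L = 4πR²σT⁴ ⇒ R = √(L/(4πσT⁴)).
σT⁴ = 3.92250×10⁸ W/m², so R = √(2.7106×10³⁰/(4π×3.92250×10⁸)) = 2.345×10¹⁰ m.

R ≈ 2.345×10¹⁰ m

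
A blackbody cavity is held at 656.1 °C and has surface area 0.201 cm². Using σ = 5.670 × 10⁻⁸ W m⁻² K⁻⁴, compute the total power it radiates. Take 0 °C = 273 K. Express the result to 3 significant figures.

T = 656.1 °C + 273 = 929.1 K.
Area A = 0.201 cm² = 2.01×10⁻⁵ m².
P = σAT⁴ = 5.670×10⁻⁸ × 2.01×10⁻⁵ × (929.1)⁴ = 0.849 W.

P ≈ 0.849 W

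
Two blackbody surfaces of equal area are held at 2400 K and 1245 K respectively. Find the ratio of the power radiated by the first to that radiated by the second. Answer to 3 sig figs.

P₁/P₂ ≈ 13.8

With equal areas, P₁/P₂ = (T₁/T₂)⁴ = (2400/1245)⁴ = 13.8.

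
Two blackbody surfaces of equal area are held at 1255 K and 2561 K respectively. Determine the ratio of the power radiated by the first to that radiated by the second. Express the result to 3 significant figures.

P₁/P₂ ≈ 0.0577

With equal areas, P₁/P₂ = (T₁/T₂)⁴ = (1255/2561)⁴ = 0.0577.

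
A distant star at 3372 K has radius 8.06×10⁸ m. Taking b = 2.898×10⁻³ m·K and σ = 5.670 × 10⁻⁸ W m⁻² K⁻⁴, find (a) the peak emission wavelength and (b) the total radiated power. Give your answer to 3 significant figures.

λ_max ≈ 0.859 μm; P ≈ 5.98×10²⁵ W

(a) λ_max = b/T = 2.898×10⁻³/3372 = 8.594×10⁻⁷ m = 0.859 μm.
Surface area A = 4πR² = 4π(8.06×10⁸ m)² = 8.16357×10¹⁸ m².
(b) P = σAT⁴ = 5.670×10⁻⁸×8.16357×10¹⁸×(3372)⁴ = 5.98×10²⁵ W.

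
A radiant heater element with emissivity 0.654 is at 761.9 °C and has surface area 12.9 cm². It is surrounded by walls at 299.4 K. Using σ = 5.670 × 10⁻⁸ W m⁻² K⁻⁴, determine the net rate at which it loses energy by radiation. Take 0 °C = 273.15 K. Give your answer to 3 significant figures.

Net loss ≈ 54.5 W

T = 761.9 °C + 273.15 = 1035.05 K.
Area A = 12.9 cm² = 1.29×10⁻³ m².
Net radiated power P_net = εσA(T⁴ − T₀⁴) = 0.654×5.670×10⁻⁸×1.29×10⁻³×(1035.05⁴ − 299.4⁴).
T⁴ − T₀⁴ = 1.14774×10¹² − 8.03539×10⁹ = 1.13970×10¹² K⁴, so P_net = 54.5 W.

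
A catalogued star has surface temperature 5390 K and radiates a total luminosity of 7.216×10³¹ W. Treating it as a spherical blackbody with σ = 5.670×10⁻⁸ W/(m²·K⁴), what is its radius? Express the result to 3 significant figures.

R ≈ 3.46×10¹¹ m

L = 4πR²σT⁴ ⇒ R = √(L/(4πσT⁴)).
σT⁴ = 4.78562×10⁷ W/m², so R = √(7.216×10³¹/(4π×4.78562×10⁷)) = 3.46×10¹¹ m.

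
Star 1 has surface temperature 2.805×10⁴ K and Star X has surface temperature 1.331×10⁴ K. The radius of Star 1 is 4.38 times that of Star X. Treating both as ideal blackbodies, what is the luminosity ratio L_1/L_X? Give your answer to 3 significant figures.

L ∝ R²T⁴, so L_1/L_X = (R_1/R_X)²(T_1/T_X)⁴ = (4.38)² × (2.805×10⁴/1.331×10⁴)⁴ = 19.1844 × 19.7251 = 378.

L_1/L_X ≈ 378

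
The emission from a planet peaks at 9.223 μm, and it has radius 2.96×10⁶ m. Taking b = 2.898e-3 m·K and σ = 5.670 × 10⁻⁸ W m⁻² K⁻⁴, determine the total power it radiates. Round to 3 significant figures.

Wien's law: T = b/λ_max = 2.898×10⁻³/9.223×10⁻⁶ = 314.214 K.
Surface area A = 4πR² = 4π(2.96×10⁶ m)² = 1.10102×10¹⁴ m².
Then P = σAT⁴ = 5.670×10⁻⁸×1.10102×10¹⁴×(314.214)⁴ = 6.09×10¹⁶ W.

P ≈ 6.09×10¹⁶ W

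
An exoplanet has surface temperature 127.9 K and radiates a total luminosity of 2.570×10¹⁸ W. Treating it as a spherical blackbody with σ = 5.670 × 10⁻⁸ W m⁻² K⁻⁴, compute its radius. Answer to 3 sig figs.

R ≈ 1.16×10⁸ m

L = 4πR²σT⁴ ⇒ R = √(L/(4πσT⁴)).
σT⁴ = 15.1728 W/m², so R = √(2.570×10¹⁸/(4π×15.1728)) = 1.16×10⁸ m.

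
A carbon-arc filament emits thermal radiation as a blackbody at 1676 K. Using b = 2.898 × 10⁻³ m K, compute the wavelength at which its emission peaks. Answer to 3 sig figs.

Wien's displacement law: λ_max = b/T = (2.898×10⁻³ m·K)/(1676 K) = 1.729×10⁻⁶ m.
That is 1.73×10³ nm, in the infrared range.

λ_max ≈ 1.73×10³ nm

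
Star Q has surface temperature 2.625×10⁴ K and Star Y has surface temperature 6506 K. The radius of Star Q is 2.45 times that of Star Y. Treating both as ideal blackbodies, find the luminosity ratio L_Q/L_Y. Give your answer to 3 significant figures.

L_Q/L_Y ≈ 1.59×10³

L ∝ R²T⁴, so L_Q/L_Y = (R_Q/R_Y)²(T_Q/T_Y)⁴ = (2.45)² × (2.625×10⁴/6506)⁴ = 6.0025 × 265.009 = 1.59×10³.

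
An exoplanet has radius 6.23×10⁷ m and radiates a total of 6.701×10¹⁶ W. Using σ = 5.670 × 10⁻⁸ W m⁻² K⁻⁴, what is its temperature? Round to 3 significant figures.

T ≈ 70.2 K

Surface area A = 4πR² = 4π(6.23×10⁷ m)² = 4.87737×10¹⁶ m².
P = σAT⁴ ⇒ T = (P/(σA))^(1/4) = (6.701×10¹⁶/(5.670×10⁻⁸×4.87737×10¹⁶))^(1/4) = 70.2 K.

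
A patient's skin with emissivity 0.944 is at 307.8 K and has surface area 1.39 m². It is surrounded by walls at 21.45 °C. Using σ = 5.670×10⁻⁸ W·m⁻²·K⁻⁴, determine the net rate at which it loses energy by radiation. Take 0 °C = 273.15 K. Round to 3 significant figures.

Surroundings: T = 21.45 °C + 273.15 = 294.60 K.
Area A = 1.39 m².
Net radiated power P_net = εσA(T⁴ − T₀⁴) = 0.944×5.670×10⁻⁸×1.39×(307.8⁴ − 294.60⁴).
T⁴ − T₀⁴ = 8.97583×10⁹ − 7.53236×10⁹ = 1.44347×10⁹ K⁴, so P_net = 107 W.

Net loss ≈ 107 W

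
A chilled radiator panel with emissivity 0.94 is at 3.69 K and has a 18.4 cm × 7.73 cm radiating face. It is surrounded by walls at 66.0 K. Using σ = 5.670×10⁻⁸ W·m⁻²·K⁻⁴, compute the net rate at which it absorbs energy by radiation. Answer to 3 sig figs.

Area A = 0.184 × 0.0773 = 0.0142232 m².
Net radiated power P_net = εσA(T⁴ − T₀⁴) = 0.94×5.670×10⁻⁸×0.0142232×(3.69⁴ − 66.0⁴).
T⁴ − T₀⁴ = 185.398 − 1.89747×10⁷ = -1.89745×10⁷ K⁴, so P_net = -0.0144 W — negative, meaning a net gain of 0.0144 W.

Net gain ≈ 0.0144 W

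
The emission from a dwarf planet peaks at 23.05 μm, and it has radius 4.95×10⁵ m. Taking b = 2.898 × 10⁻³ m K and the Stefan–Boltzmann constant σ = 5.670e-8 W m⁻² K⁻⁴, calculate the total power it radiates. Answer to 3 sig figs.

P ≈ 4.36×10¹³ W

Wien's law: T = b/λ_max = 2.898×10⁻³/2.305×10⁻⁵ = 125.727 K.
Surface area A = 4πR² = 4π(4.95×10⁵ m)² = 3.07907×10¹² m².
Then P = σAT⁴ = 5.670×10⁻⁸×3.07907×10¹²×(125.727)⁴ = 4.36×10¹³ W.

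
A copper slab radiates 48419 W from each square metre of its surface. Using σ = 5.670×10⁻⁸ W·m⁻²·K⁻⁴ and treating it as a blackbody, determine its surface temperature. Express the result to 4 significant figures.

T ≈ 961.3 K

I = σT⁴, so T = (I/σ)^(1/4) = (48419/(5.670×10⁻⁸))^(1/4) = 961.3 K.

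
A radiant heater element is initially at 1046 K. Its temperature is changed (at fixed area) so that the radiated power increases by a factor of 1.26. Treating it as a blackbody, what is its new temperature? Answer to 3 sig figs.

T₂ ≈ 1.11×10³ K

P ∝ T⁴, so T₂/T₁ = (P₂/P₁)^(1/4) = (1.26)^(1/4) = 1.05948.
T₂ = 1046 × 1.05948 = 1.11×10³ K.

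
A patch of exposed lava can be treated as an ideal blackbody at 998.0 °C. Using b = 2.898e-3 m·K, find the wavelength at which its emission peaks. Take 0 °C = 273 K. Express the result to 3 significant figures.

T = 998.0 °C + 273 = 1271.0 K.
Wien's displacement law: λ_max = b/T = (2.898×10⁻³ m·K)/(1271.0 K) = 2.280×10⁻⁶ m.
That is 2.28 μm, in the infrared range.

λ_max ≈ 2.28 μm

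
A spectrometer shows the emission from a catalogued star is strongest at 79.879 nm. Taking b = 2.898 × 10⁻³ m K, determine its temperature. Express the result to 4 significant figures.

T ≈ 3.628×10⁴ K

Wien's law gives T = b/λ_max = (2.898×10⁻³ m·K)/(7.9879×10⁻⁸ m) = 3.628×10⁴ K.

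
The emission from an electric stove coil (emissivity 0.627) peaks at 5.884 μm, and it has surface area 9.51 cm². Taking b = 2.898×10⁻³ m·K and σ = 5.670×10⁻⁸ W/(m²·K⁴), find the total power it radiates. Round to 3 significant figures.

P ≈ 1.99 W

Wien's law: T = b/λ_max = 2.898×10⁻³/5.884×10⁻⁶ = 492.522 K.
Area A = 9.51 cm² = 9.51×10⁻⁴ m².
Then P = εσAT⁴ = 0.627×5.670×10⁻⁸×9.51×10⁻⁴×(492.522)⁴ = 1.99 W.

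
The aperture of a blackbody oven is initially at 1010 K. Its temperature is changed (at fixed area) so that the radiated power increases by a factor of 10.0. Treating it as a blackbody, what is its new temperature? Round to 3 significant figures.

T₂ ≈ 1.80×10³ K

P ∝ T⁴, so T₂/T₁ = (P₂/P₁)^(1/4) = (10.0)^(1/4) = 1.77828.
T₂ = 1010 × 1.77828 = 1.80×10³ K.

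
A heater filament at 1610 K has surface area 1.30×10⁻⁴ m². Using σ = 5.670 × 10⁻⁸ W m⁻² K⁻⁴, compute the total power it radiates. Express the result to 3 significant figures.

P ≈ 49.5 W

Area A = 1.30×10⁻⁴ m².
P = σAT⁴ = 5.670×10⁻⁸ × 1.30×10⁻⁴ × (1610)⁴ = 49.5 W.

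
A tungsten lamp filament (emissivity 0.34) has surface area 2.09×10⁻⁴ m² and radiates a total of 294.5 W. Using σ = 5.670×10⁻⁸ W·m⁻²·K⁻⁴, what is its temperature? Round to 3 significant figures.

Area A = 2.09×10⁻⁴ m².
P = εσAT⁴ ⇒ T = (P/(εσA))^(1/4) = (294.5/(0.34×5.670×10⁻⁸×2.09×10⁻⁴))^(1/4) = 2.92×10³ K.

T ≈ 2.92×10³ K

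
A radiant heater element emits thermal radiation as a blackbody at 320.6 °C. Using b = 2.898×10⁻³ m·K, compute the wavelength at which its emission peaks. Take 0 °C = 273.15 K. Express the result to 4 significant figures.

T = 320.6 °C + 273.15 = 593.75 K.
Wien's displacement law: λ_max = b/T = (2.898×10⁻³ m·K)/(593.75 K) = 4.8808×10⁻⁶ m.
That is 4.881 μm, in the infrared range.

λ_max ≈ 4.881 μm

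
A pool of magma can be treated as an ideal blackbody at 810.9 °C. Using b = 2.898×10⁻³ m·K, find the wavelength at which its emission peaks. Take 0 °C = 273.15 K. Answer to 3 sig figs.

λ_max ≈ 2.67×10³ nm

T = 810.9 °C + 273.15 = 1084.05 K.
Wien's displacement law: λ_max = b/T = (2.898×10⁻³ m·K)/(1084.05 K) = 2.673×10⁻⁶ m.
That is 2.67×10³ nm, in the infrared range.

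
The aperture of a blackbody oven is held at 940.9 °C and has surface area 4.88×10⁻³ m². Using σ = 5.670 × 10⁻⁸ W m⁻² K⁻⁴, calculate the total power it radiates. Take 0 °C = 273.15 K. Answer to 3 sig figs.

T = 940.9 °C + 273.15 = 1214.05 K.
Area A = 4.88×10⁻³ m².
P = σAT⁴ = 5.670×10⁻⁸ × 4.88×10⁻³ × (1214.05)⁴ = 601 W.

P ≈ 601 W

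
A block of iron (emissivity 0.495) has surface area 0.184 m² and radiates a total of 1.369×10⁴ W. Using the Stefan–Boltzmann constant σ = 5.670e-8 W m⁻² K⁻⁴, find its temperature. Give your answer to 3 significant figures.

T ≈ 1.28×10³ K

Area A = 0.184 m².
P = εσAT⁴ ⇒ T = (P/(εσA))^(1/4) = (1.369×10⁴/(0.495×5.670×10⁻⁸×0.184))^(1/4) = 1.28×10³ K.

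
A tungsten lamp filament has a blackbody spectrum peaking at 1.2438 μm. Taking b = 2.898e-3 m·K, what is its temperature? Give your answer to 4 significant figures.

Wien's law gives T = b/λ_max = (2.898×10⁻³ m·K)/(1.2438×10⁻⁶ m) = 2330 K.

T ≈ 2330 K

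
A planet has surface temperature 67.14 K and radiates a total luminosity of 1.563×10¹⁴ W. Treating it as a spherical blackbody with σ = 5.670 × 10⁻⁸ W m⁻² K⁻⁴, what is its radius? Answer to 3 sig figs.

R ≈ 3.29×10⁶ m

L = 4πR²σT⁴ ⇒ R = √(L/(4πσT⁴)).
σT⁴ = 1.15215 W/m², so R = √(1.563×10¹⁴/(4π×1.15215)) = 3.29×10⁶ m.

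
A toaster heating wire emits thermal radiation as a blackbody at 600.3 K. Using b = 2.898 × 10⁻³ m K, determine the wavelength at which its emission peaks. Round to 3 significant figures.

Wien's displacement law: λ_max = b/T = (2.898×10⁻³ m·K)/(600.3 K) = 4.828×10⁻⁶ m.
That is 4.83 μm, in the infrared range.

λ_max ≈ 4.83 μm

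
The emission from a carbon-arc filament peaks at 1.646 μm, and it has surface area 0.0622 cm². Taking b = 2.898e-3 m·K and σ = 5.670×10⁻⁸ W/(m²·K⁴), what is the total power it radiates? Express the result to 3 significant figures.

P ≈ 3.39 W

Wien's law: T = b/λ_max = 2.898×10⁻³/1.646×10⁻⁶ = 1760.63 K.
Area A = 0.0622 cm² = 6.22×10⁻⁶ m².
Then P = σAT⁴ = 5.670×10⁻⁸×6.22×10⁻⁶×(1760.63)⁴ = 3.39 W.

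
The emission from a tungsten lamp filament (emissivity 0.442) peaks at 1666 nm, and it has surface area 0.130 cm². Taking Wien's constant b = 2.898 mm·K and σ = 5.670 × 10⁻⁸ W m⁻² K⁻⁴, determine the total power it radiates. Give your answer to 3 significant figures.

Wien's law: T = b/λ_max = 2.898×10⁻³/1.666×10⁻⁶ = 1739.50 K.
Area A = 0.130 cm² = 1.30×10⁻⁵ m².
Then P = εσAT⁴ = 0.442×5.670×10⁻⁸×1.30×10⁻⁵×(1739.50)⁴ = 2.98 W.

P ≈ 2.98 W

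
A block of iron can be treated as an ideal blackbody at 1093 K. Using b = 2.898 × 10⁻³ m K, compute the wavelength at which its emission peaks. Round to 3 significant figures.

λ_max ≈ 2.65 μm

Wien's displacement law: λ_max = b/T = (2.898×10⁻³ m·K)/(1093 K) = 2.651×10⁻⁶ m.
That is 2.65 μm, in the infrared range.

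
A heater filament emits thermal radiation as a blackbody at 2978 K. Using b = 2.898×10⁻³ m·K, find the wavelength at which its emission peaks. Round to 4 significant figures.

λ_max ≈ 0.9731 μm

Wien's displacement law: λ_max = b/T = (2.898×10⁻³ m·K)/(2978 K) = 9.7314×10⁻⁷ m.
That is 0.9731 μm, in the infrared range.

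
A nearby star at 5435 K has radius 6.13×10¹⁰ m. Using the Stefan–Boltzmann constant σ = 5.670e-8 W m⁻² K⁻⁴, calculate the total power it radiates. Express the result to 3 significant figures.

Surface area A = 4πR² = 4π(6.13×10¹⁰ m)² = 4.72205×10²² m².
P = σAT⁴ = 5.670×10⁻⁸ × 4.72205×10²² × (5435)⁴ = 2.34×10³⁰ W.

P ≈ 2.34×10³⁰ W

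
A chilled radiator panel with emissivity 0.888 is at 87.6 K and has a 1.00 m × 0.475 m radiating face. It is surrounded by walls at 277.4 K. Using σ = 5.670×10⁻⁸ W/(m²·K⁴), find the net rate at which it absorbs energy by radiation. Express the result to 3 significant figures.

Area A = 1.00 × 0.475 = 0.475 m².
Net radiated power P_net = εσA(T⁴ − T₀⁴) = 0.888×5.670×10⁻⁸×0.475×(87.6⁴ − 277.4⁴).
T⁴ − T₀⁴ = 5.88866×10⁷ − 5.92142×10⁹ = -5.86253×10⁹ K⁴, so P_net = -140 W — negative, meaning a net gain of 140 W.

Net gain ≈ 140 W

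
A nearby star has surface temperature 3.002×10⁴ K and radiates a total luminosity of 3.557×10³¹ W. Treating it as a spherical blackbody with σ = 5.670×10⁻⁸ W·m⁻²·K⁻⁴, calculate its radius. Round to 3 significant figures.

R ≈ 7.84×10⁹ m

L = 4πR²σT⁴ ⇒ R = √(L/(4πσT⁴)).
σT⁴ = 4.60496×10¹⁰ W/m², so R = √(3.557×10³¹/(4π×4.60496×10¹⁰)) = 7.84×10⁹ m.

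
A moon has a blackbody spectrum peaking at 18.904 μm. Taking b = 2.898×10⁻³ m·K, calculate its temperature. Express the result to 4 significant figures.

T ≈ 153.3 K

Wien's law gives T = b/λ_max = (2.898×10⁻³ m·K)/(1.8904×10⁻⁵ m) = 153.3 K.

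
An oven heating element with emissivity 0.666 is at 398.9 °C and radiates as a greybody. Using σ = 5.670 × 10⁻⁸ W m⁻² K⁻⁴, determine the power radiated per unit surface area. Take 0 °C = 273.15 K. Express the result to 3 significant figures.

I ≈ 7.70×10³ W/m²

T = 398.9 °C + 273.15 = 672.05 K.
Stefan–Boltzmann: I = εσT⁴ = 0.666 × 5.670×10⁻⁸ × (672.05)⁴ = 7.70×10³ W/m².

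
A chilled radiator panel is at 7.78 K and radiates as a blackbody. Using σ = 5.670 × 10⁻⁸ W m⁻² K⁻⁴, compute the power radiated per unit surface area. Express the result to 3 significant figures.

Stefan–Boltzmann: I = σT⁴ = 5.670×10⁻⁸ × (7.78)⁴ = 2.08×10⁻⁴ W/m².

I ≈ 2.08×10⁻⁴ W/m²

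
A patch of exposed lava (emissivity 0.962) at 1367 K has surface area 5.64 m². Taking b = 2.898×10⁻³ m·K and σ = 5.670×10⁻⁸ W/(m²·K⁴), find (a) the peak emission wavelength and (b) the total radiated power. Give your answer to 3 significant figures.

λ_max ≈ 2.12×10³ nm; P ≈ 1.07×10⁶ W

(a) λ_max = b/T = 2.898×10⁻³/1367 = 2.120×10⁻⁶ m = 2.12×10³ nm.
Area A = 5.64 m².
(b) P = εσAT⁴ = 0.962×5.670×10⁻⁸×5.64×(1367)⁴ = 1.07×10⁶ W.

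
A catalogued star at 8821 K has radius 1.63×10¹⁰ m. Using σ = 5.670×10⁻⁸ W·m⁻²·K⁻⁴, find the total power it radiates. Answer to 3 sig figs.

Surface area A = 4πR² = 4π(1.63×10¹⁰ m)² = 3.33876×10²¹ m².
P = σAT⁴ = 5.670×10⁻⁸ × 3.33876×10²¹ × (8821)⁴ = 1.15×10³⁰ W.

P ≈ 1.15×10³⁰ W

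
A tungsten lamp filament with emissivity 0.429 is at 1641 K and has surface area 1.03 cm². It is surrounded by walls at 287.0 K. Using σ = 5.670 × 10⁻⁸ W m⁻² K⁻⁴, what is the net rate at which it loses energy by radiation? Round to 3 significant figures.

Net loss ≈ 18.2 W

Area A = 1.03 cm² = 1.03×10⁻⁴ m².
Net radiated power P_net = εσA(T⁴ − T₀⁴) = 0.429×5.670×10⁻⁸×1.03×10⁻⁴×(1641⁴ − 287.0⁴).
T⁴ − T₀⁴ = 7.25161×10¹² − 6.78465×10⁹ = 7.24483×10¹² K⁴, so P_net = 18.2 W.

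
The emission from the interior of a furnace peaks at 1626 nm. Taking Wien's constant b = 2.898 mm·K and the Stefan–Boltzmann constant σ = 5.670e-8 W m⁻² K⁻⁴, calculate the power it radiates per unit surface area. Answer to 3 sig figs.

I ≈ 5.72×10⁵ W/m²

Wien's law: T = b/λ_max = 2.898×10⁻³/1.626×10⁻⁶ = 1782.29 K.
Then I = σT⁴ = 5.670×10⁻⁸×(1782.29)⁴ = 5.72×10⁵ W/m².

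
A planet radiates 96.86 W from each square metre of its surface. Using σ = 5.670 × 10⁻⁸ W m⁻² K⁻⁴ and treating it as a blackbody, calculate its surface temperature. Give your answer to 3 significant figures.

I = σT⁴, so T = (I/σ)^(1/4) = (96.86/(5.670×10⁻⁸))^(1/4) = 203 K.

T ≈ 203 K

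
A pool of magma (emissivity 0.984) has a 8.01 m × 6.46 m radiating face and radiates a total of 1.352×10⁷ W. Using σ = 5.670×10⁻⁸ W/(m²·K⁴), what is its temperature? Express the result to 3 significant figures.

T ≈ 1.47×10³ K

Area A = 8.01 × 6.46 = 51.7446 m².
P = εσAT⁴ ⇒ T = (P/(εσA))^(1/4) = (1.352×10⁷/(0.984×5.670×10⁻⁸×51.7446))^(1/4) = 1.47×10³ K.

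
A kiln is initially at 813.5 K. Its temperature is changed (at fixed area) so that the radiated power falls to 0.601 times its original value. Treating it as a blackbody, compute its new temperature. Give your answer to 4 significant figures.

P ∝ T⁴, so T₂/T₁ = (P₂/P₁)^(1/4) = (0.601)^(1/4) = 0.880478.
T₂ = 813.5 × 0.880478 = 716.3 K.

T₂ ≈ 716.3 K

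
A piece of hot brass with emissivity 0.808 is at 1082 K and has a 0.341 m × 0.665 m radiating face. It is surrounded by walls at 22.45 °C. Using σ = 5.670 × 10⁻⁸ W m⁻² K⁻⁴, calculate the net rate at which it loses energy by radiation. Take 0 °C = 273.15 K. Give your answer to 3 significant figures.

Surroundings: T = 22.45 °C + 273.15 = 295.60 K.
Area A = 0.341 × 0.665 = 0.226765 m².
Net radiated power P_net = εσA(T⁴ − T₀⁴) = 0.808×5.670×10⁻⁸×0.226765×(1082⁴ − 295.60⁴).
T⁴ − T₀⁴ = 1.37059×10¹² − 7.63515×10⁹ = 1.36295×10¹² K⁴, so P_net = 1.42×10⁴ W.

Net loss ≈ 1.42×10⁴ W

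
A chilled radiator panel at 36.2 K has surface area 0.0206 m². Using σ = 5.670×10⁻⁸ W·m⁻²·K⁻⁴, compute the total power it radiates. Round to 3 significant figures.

Area A = 0.0206 m².
P = σAT⁴ = 5.670×10⁻⁸ × 0.0206 × (36.2)⁴ = 2.01×10⁻³ W.

P ≈ 2.01×10⁻³ W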